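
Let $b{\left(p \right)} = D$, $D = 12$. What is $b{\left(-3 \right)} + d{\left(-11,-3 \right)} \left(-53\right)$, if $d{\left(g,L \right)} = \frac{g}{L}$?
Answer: $- \frac{547}{3} \approx -182.33$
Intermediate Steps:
$b{\left(p \right)} = 12$
$b{\left(-3 \right)} + d{\left(-11,-3 \right)} \left(-53\right) = 12 + - \frac{11}{-3} \left(-53\right) = 12 + \left(-11\right) \left(- \frac{1}{3}\right) \left(-53\right) = 12 + \frac{11}{3} \left(-53\right) = 12 - \frac{583}{3} = - \frac{547}{3}$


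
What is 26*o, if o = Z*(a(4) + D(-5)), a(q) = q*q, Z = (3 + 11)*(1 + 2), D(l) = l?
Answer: 12012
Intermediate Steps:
Z = 42 (Z = 14*3 = 42)
a(q) = q²
o = 462 (o = 42*(4² - 5) = 42*(16 - 5) = 42*11 = 462)
26*o = 26*462 = 12012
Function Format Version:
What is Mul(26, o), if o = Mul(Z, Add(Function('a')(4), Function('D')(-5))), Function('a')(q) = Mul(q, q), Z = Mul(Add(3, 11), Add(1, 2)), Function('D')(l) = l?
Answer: 12012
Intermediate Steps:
Z = 42 (Z = Mul(14, 3) = 42)
Function('a')(q) = Pow(q, 2)
o = 462 (o = Mul(42, Add(Pow(4, 2), -5)) = Mul(42, Add(16, -5)) = Mul(42, 11) = 462)
Mul(26, o) = Mul(26, 462) = 12012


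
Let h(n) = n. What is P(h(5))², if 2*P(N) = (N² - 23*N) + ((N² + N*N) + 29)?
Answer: 121/4 ≈ 30.250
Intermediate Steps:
P(N) = 29/2 - 23*N/2 + 3*N²/2 (P(N) = ((N² - 23*N) + ((N² + N*N) + 29))/2 = ((N² - 23*N) + ((N² + N²) + 29))/2 = ((N² - 23*N) + (2*N² + 29))/2 = ((N² - 23*N) + (29 + 2*N²))/2 = (29 - 23*N + 3*N²)/2 = 29/2 - 23*N/2 + 3*N²/2)
P(h(5))² = (29/2 - 23/2*5 + (3/2)*5²)² = (29/2 - 115/2 + (3/2)*25)² = (29/2 - 115/2 + 75/2)² = (-11/2)² = 121/4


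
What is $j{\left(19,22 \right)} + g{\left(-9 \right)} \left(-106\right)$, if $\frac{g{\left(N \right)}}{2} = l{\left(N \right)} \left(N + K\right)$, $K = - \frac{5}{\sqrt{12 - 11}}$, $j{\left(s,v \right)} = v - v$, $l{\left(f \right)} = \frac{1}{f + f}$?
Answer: $- \frac{1484}{9} \approx -164.89$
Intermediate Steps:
$l{\left(f \right)} = \frac{1}{2 f}$
$j{\left(s,v \right)} = 0$
$K = -5$ ($K = - \frac{5}{\sqrt{1}} = - \frac{5}{1} = \left(-5\right) 1 = -5$)
$g{\left(N \right)} = \frac{-5 + N}{N}$ ($g{\left(N \right)} = 2 \frac{1}{2 N} \left(N - 5\right) = 2 \frac{1}{2 N} \left(-5 + N\right) = 2 \frac{-5 + N}{2 N} = \frac{-5 + N}{N}$)
$j{\left(19,22 \right)} + g{\left(-9 \right)} \left(-106\right) = 0 + \frac{-5 - 9}{-9} \left(-106\right) = 0 + \left(- \frac{1}{9}\right) \left(-14\right) \left(-106\right) = 0 + \frac{14}{9} \left(-106\right) = 0 - \frac{1484}{9} = - \frac{1484}{9}$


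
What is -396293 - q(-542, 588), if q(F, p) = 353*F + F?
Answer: -204425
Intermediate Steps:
q(F, p) = 354*F
-396293 - q(-542, 588) = -396293 - 354*(-542) = -396293 - 1*(-191868) = -396293 + 191868 = -204425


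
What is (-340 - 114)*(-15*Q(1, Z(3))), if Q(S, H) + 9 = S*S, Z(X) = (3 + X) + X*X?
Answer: -54480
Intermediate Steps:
Z(X) = 3 + X + X**2 (Z(X) = (3 + X) + X**2 = 3 + X + X**2)
Q(S, H) = -9 + S**2 (Q(S, H) = -9 + S*S = -9 + S**2)
(-340 - 114)*(-15*Q(1, Z(3))) = (-340 - 114)*(-15*(-9 + 1**2)) = -(-6810)*(-9 + 1) = -(-6810)*(-8) = -454*120 = -54480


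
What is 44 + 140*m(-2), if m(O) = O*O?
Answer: 604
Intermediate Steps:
m(O) = O²
44 + 140*m(-2) = 44 + 140*(-2)² = 44 + 140*4 = 44 + 560 = 604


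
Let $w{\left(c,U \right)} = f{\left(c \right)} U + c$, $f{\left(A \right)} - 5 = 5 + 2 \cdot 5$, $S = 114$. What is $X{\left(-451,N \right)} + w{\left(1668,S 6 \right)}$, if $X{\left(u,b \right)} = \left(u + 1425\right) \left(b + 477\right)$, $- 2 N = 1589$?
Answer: $-293897$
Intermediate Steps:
$N = - \frac{1589}{2}$ ($N = \left(- \frac{1}{2}\right) 1589 = - \frac{1589}{2} \approx -794.5$)
$f{\left(A \right)} = 20$ ($f{\left(A \right)} = 5 + \left(5 + 2 \cdot 5\right) = 5 + \left(5 + 10\right) = 5 + 15 = 20$)
$X{\left(u,b \right)} = \left(477 + b\right) \left(1425 + u\right)$ ($X{\left(u,b \right)} = \left(1425 + u\right) \left(477 + b\right) = \left(477 + b\right) \left(1425 + u\right)$)
$w{\left(c,U \right)} = c + 20 U$ ($w{\left(c,U \right)} = 20 U + c = c + 20 U$)
$X{\left(-451,N \right)} + w{\left(1668,S 6 \right)} = \left(679725 + 477 \left(-451\right) + 1425 \left(- \frac{1589}{2}\right) - - \frac{716639}{2}\right) + \left(1668 + 20 \cdot 114 \cdot 6\right) = \left(679725 - 215127 - \frac{2264325}{2} + \frac{716639}{2}\right) + \left(1668 + 20 \cdot 684\right) = -309245 + \left(1668 + 13680\right) = -309245 + 15348 = -293897$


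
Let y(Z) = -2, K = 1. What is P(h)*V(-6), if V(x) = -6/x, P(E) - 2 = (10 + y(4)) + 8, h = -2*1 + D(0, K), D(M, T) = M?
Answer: 18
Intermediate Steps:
h = -2 (h = -2*1 + 0 = -2 + 0 = -2)
P(E) = 18 (P(E) = 2 + ((10 - 2) + 8) = 2 + (8 + 8) = 2 + 16 = 18)
P(h)*V(-6) = 18*(-6/(-6)) = 18*(-6*(-⅙)) = 18*1 = 18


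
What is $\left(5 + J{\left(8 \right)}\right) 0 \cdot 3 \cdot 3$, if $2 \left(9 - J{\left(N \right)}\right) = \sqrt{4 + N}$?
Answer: $0$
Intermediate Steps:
$J{\left(N \right)} = 9 - \frac{\sqrt{4 + N}}{2}$
$\left(5 + J{\left(8 \right)}\right) 0 \cdot 3 \cdot 3 = \left(5 + \left(9 - \frac{\sqrt{4 + 8}}{2}\right)\right) 0 \cdot 3 \cdot 3 = \left(5 + \left(9 - \frac{\sqrt{12}}{2}\right)\right) 0 \cdot 3 = \left(5 + \left(9 - \frac{2 \sqrt{3}}{2}\right)\right) 0 = \left(5 + \left(9 - \sqrt{3}\right)\right) 0 = \left(14 - \sqrt{3}\right) 0 = 0$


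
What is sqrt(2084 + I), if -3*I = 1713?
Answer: sqrt(1513) ≈ 38.897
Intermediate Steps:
I = -571 (I = -1/3*1713 = -571)
sqrt(2084 + I) = sqrt(2084 - 571) = sqrt(1513)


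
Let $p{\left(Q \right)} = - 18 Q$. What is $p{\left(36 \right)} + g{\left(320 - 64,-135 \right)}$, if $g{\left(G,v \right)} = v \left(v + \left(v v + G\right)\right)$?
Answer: $-2477358$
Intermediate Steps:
$g{\left(G,v \right)} = v \left(G + v + v^{2}\right)$ ($g{\left(G,v \right)} = v \left(v + \left(v^{2} + G\right)\right) = v \left(v + \left(G + v^{2}\right)\right) = v \left(G + v + v^{2}\right)$)
$p{\left(36 \right)} + g{\left(320 - 64,-135 \right)} = \left(-18\right) 36 - 135 \left(\left(320 - 64\right) - 135 + \left(-135\right)^{2}\right) = -648 - 135 \left(256 - 135 + 18225\right) = -648 - 2476710 = -2477358$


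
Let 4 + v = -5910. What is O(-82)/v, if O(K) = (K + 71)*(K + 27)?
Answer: -605/5914 ≈ -0.10230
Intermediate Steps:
v = -5914 (v = -4 - 5910 = -5914)
O(K) = (27 + K)*(71 + K) (O(K) = (71 + K)*(27 + K) = (27 + K)*(71 + K))
O(-82)/v = (1917 + (-82)**2 + 98*(-82))/(-5914) = (1917 + 6724 - 8036)*(-1/5914) = 605*(-1/5914) = -605/5914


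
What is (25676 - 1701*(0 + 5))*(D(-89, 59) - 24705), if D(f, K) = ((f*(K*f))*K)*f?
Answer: -42138008224774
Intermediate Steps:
D(f, K) = K²*f³ (D(f, K) = ((K*f²)*K)*f = (K²*f²)*f = K²*f³)
(25676 - 1701*(0 + 5))*(D(-89, 59) - 24705) = (25676 - 1701*(0 + 5))*(59²*(-89)³ - 24705) = (25676 - 1701*5)*(3481*(-704969) - 24705) = (25676 - 8505)*(-2453997089 - 24705) = 17171*(-2454021794) = -42138008224774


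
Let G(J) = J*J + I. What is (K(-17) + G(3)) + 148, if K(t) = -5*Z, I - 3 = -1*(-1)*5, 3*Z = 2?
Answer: 485/3 ≈ 161.67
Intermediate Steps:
Z = ⅔ (Z = (⅓)*2 = ⅔ ≈ 0.66667)
I = 8 (I = 3 - 1*(-1)*5 = 3 + 1*5 = 3 + 5 = 8)
K(t) = -10/3 (K(t) = -5*⅔ = -10/3)
G(J) = 8 + J² (G(J) = J*J + 8 = J² + 8 = 8 + J²)
(K(-17) + G(3)) + 148 = (-10/3 + (8 + 3²)) + 148 = (-10/3 + (8 + 9)) + 148 = (-10/3 + 17) + 148 = 41/3 + 148 = 485/3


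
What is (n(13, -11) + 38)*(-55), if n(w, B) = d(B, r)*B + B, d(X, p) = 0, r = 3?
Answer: -1485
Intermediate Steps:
n(w, B) = B (n(w, B) = 0*B + B = 0 + B = B)
(n(13, -11) + 38)*(-55) = (-11 + 38)*(-55) = 27*(-55) = -1485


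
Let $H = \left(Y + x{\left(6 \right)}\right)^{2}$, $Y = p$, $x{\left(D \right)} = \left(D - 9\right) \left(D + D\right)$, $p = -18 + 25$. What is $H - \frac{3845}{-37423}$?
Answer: $\frac{31476588}{37423} \approx 841.1$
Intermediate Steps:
$p = 7$
$x{\left(D \right)} = 2 D \left(-9 + D\right)$ ($x{\left(D \right)} = \left(-9 + D\right) 2 D = 2 D \left(-9 + D\right)$)
$Y = 7$
$H = 841$ ($H = \left(7 + 2 \cdot 6 \left(-9 + 6\right)\right)^{2} = \left(7 + 2 \cdot 6 \left(-3\right)\right)^{2} = \left(7 - 36\right)^{2} = \left(-29\right)^{2} = 841$)
$H - \frac{3845}{-37423} = 841 - \frac{3845}{-37423} = 841 - 3845 \left(- \frac{1}{37423}\right) = 841 - - \frac{3845}{37423} = 841 + \frac{3845}{37423} = \frac{31476588}{37423}$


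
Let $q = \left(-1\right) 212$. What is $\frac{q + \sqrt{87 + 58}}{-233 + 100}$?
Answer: $\frac{212}{133} - \frac{\sqrt{145}}{133} \approx 1.5034$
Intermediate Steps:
$q = -212$
$\frac{q + \sqrt{87 + 58}}{-233 + 100} = \frac{-212 + \sqrt{87 + 58}}{-233 + 100} = \frac{-212 + \sqrt{145}}{-133} = \left(-212 + \sqrt{145}\right) \left(- \frac{1}{133}\right) = \frac{212}{133} - \frac{\sqrt{145}}{133}$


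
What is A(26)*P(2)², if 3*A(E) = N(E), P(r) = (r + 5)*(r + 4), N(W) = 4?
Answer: 2352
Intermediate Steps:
P(r) = (4 + r)*(5 + r) (P(r) = (5 + r)*(4 + r) = (4 + r)*(5 + r))
A(E) = 4/3 (A(E) = (⅓)*4 = 4/3)
A(26)*P(2)² = 4*(20 + 2² + 9*2)²/3 = 4*(20 + 4 + 18)²/3 = (4/3)*42² = (4/3)*1764 = 2352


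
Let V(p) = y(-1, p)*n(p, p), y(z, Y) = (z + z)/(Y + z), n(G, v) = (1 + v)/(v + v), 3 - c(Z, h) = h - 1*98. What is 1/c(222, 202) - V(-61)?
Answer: -4921/190991 ≈ -0.025766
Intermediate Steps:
c(Z, h) = 101 - h (c(Z, h) = 3 - (h - 1*98) = 3 - (h - 98) = 3 - (-98 + h) = 3 + (98 - h) = 101 - h)
n(G, v) = (1 + v)/(2*v) (n(G, v) = (1 + v)/((2*v)) = (1 + v)*(1/(2*v)) = (1 + v)/(2*v))
y(z, Y) = 2*z/(Y + z) (y(z, Y) = (2*z)/(Y + z) = 2*z/(Y + z))
V(p) = -(1 + p)/(p*(-1 + p)) (V(p) = (2*(-1)/(p - 1))*((1 + p)/(2*p)) = (2*(-1)/(-1 + p))*((1 + p)/(2*p)) = (-2/(-1 + p))*((1 + p)/(2*p)) = -(1 + p)/(p*(-1 + p)))
1/c(222, 202) - V(-61) = 1/(101 - 1*202) - (-1 - 1*(-61))/((-61)*(-1 - 61)) = 1/(101 - 202) - (-1)*(-1 + 61)/(61*(-62)) = 1/(-101) - (-1)*(-1)*60/(61*62) = -1/101 - 1*30/1891 = -1/101 - 30/1891 = -4921/190991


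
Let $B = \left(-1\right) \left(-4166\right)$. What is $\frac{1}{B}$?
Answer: $\frac{1}{4166} \approx 0.00024004$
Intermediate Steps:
$B = 4166$
$\frac{1}{B} = \frac{1}{4166}$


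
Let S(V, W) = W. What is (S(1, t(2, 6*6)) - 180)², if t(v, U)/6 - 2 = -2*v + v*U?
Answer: 57600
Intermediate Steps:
t(v, U) = 12 - 12*v + 6*U*v (t(v, U) = 12 + 6*(-2*v + v*U) = 12 + 6*(-2*v + U*v) = 12 + (-12*v + 6*U*v) = 12 - 12*v + 6*U*v)
(S(1, t(2, 6*6)) - 180)² = ((12 - 12*2 + 6*(6*6)*2) - 180)² = ((12 - 24 + 6*36*2) - 180)² = ((12 - 24 + 432) - 180)² = (420 - 180)² = 240² = 57600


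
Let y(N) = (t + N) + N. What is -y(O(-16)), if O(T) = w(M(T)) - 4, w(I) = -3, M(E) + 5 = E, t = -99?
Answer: 113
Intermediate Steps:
M(E) = -5 + E
O(T) = -7 (O(T) = -3 - 4 = -7)
y(N) = -99 + 2*N (y(N) = (-99 + N) + N = -99 + 2*N)
-y(O(-16)) = -(-99 + 2*(-7)) = -(-99 - 14) = -1*(-113) = 113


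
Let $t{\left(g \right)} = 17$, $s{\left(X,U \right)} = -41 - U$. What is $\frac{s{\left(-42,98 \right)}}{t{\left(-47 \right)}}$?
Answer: $- \frac{139}{17} \approx -8.1765$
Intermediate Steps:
$\frac{s{\left(-42,98 \right)}}{t{\left(-47 \right)}} = \frac{-41 - 98}{17} = \left(-41 - 98\right) \frac{1}{17} = \left(-139\right) \frac{1}{17} = - \frac{139}{17}$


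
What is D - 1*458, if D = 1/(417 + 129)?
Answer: -250067/546 ≈ -458.00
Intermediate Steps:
D = 1/546 ≈ 0.0018315
D - 1*458 = 1/546 - 1*458 = 1/546 - 458 = -250067/546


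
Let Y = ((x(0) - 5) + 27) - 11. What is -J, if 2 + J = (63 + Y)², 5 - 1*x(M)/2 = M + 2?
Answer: -6398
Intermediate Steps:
x(M) = 6 - 2*M (x(M) = 10 - 2*(M + 2) = 10 - 2*(2 + M) = 10 + (-4 - 2*M) = 6 - 2*M)
Y = 17 (Y = (((6 - 2*0) - 5) + 27) - 11 = (((6 + 0) - 5) + 27) - 11 = ((6 - 5) + 27) - 11 = (1 + 27) - 11 = 28 - 11 = 17)
J = 6398 (J = -2 + (63 + 17)² = -2 + 80² = -2 + 6400 = 6398)
-J = -1*6398 = -6398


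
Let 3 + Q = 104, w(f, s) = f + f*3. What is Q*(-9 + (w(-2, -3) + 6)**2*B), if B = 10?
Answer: 3131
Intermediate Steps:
w(f, s) = 4*f (w(f, s) = f + 3*f = 4*f)
Q = 101 (Q = -3 + 104 = 101)
Q*(-9 + (w(-2, -3) + 6)**2*B) = 101*(-9 + (4*(-2) + 6)**2*10) = 101*(-9 + (-8 + 6)**2*10) = 101*(-9 + (-2)**2*10) = 101*(-9 + 4*10) = 101*(-9 + 40) = 101*31 = 3131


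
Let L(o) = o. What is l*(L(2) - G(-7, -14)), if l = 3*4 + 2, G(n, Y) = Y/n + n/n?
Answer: -14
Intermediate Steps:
G(n, Y) = 1 + Y/n (G(n, Y) = Y/n + 1 = 1 + Y/n)
l = 14 (l = 12 + 2 = 14)
l*(L(2) - G(-7, -14)) = 14*(2 - (-14 - 7)/(-7)) = 14*(2 - (-1)*(-21)/7) = 14*(2 - 1*3) = 14*(2 - 3) = 14*(-1) = -14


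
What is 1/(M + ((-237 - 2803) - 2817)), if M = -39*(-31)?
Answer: -1/4648 ≈ -0.00021515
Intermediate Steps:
M = 1209
1/(M + ((-237 - 2803) - 2817)) = 1/(1209 + ((-237 - 2803) - 2817)) = 1/(1209 + (-3040 - 2817)) = 1/(1209 - 5857) = 1/(-4648) = -1/4648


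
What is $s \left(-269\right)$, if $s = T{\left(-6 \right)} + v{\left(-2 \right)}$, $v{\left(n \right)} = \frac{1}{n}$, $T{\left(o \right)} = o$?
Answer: $\frac{3497}{2} \approx 1748.5$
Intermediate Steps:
$s = - \frac{13}{2}$ ($s = -6 + \frac{1}{-2} = -6 - \frac{1}{2} = - \frac{13}{2} \approx -6.5$)
$s \left(-269\right) = \left(- \frac{13}{2}\right) \left(-269\right) = \frac{3497}{2}$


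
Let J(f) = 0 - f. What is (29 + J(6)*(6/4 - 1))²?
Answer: 676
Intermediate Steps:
J(f) = -f
(29 + J(6)*(6/4 - 1))² = (29 + (-1*6)*(6/4 - 1))² = (29 - 6*(6*(¼) - 1))² = (29 - 6*(3/2 - 1))² = (29 - 6*½)² = (29 - 3)² = 26² = 676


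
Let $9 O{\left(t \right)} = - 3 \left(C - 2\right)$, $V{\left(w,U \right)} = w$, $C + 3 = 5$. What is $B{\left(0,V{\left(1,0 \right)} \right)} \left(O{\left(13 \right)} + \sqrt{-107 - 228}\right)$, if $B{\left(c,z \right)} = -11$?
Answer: $- 11 i \sqrt{335} \approx - 201.33 i$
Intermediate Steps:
$C = 2$ ($C = -3 + 5 = 2$)
$O{\left(t \right)} = 0$ ($O{\left(t \right)} = \frac{\left(-3\right) \left(2 - 2\right)}{9} = \frac{\left(-3\right) 0}{9} = \frac{1}{9} \cdot 0 = 0$)
$B{\left(0,V{\left(1,0 \right)} \right)} \left(O{\left(13 \right)} + \sqrt{-107 - 228}\right) = - 11 \left(0 + \sqrt{-107 - 228}\right) = - 11 \left(0 + \sqrt{-335}\right) = - 11 \left(0 + i \sqrt{335}\right) = - 11 i \sqrt{335}$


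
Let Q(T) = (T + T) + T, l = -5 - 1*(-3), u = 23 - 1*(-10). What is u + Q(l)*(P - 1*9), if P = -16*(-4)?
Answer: -297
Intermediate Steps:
u = 33 (u = 23 + 10 = 33)
P = 64
l = -2 (l = -5 + 3 = -2)
Q(T) = 3*T (Q(T) = 2*T + T = 3*T)
u + Q(l)*(P - 1*9) = 33 + (3*(-2))*(64 - 1*9) = 33 - 6*(64 - 9) = 33 - 6*55 = 33 - 330 = -297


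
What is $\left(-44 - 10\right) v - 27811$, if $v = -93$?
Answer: $-22789$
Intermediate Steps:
$\left(-44 - 10\right) v - 27811 = \left(-44 - 10\right) \left(-93\right) - 27811 = \left(-54\right) \left(-93\right) - 27811 = 5022 - 27811 = -22789$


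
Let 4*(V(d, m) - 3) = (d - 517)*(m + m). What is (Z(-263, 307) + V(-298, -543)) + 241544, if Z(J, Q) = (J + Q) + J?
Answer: 925201/2 ≈ 4.6260e+5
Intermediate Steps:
Z(J, Q) = Q + 2*J
V(d, m) = 3 + m*(-517 + d)/2 (V(d, m) = 3 + ((d - 517)*(m + m))/4 = 3 + ((-517 + d)*(2*m))/4 = 3 + (2*m*(-517 + d))/4 = 3 + m*(-517 + d)/2)
(Z(-263, 307) + V(-298, -543)) + 241544 = ((307 + 2*(-263)) + (3 - 517/2*(-543) + (½)*(-298)*(-543))) + 241544 = ((307 - 526) + (3 + 280731/2 + 80907)) + 241544 = (-219 + 442551/2) + 241544 = 442113/2 + 241544 = 925201/2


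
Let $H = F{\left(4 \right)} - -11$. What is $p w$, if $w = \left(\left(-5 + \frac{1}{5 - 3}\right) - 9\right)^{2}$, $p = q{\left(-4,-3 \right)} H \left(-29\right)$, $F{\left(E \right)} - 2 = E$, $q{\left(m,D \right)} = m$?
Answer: $359397$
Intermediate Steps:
$F{\left(E \right)} = 2 + E$
$H = 17$ ($H = \left(2 + 4\right) - -11 = 6 + 11 = 17$)
$p = 1972$ ($p = \left(-4\right) 17 \left(-29\right) = \left(-68\right) \left(-29\right) = 1972$)
$w = \frac{729}{4}$ ($w = \left(\left(-5 + \frac{1}{2}\right) - 9\right)^{2} = \left(- \frac{9}{2} - 9\right)^{2} = \left(- \frac{27}{2}\right)^{2} = \frac{729}{4} \approx 182.25$)
$p w = 1972 \cdot \frac{729}{4} = 359397$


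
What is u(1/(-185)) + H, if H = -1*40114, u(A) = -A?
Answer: -7421089/185 ≈ -40114.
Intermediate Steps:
H = -40114
u(1/(-185)) + H = -1/(-185) - 40114 = -1*(-1/185) - 40114 = 1/185 - 40114 = -7421089/185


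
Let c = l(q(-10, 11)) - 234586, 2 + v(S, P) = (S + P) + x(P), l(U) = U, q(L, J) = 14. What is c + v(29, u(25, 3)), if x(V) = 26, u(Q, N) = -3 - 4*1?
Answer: -234526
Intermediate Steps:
u(Q, N) = -7 (u(Q, N) = -3 - 4 = -7)
v(S, P) = 24 + P + S (v(S, P) = -2 + ((S + P) + 26) = -2 + ((P + S) + 26) = -2 + (26 + P + S) = 24 + P + S)
c = -234572 (c = 14 - 234586 = -234572)
c + v(29, u(25, 3)) = -234572 + (24 - 7 + 29) = -234572 + 46 = -234526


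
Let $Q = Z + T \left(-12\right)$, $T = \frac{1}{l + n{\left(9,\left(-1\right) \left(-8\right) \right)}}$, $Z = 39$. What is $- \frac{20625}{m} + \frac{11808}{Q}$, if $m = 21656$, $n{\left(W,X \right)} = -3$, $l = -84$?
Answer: $\frac{7392298017}{24579560} \approx 300.75$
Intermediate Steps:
$T = - \frac{1}{87}$ ($T = \frac{1}{-84 - 3} = \frac{1}{-87} = - \frac{1}{87} \approx -0.011494$)
$Q = \frac{1135}{29}$ ($Q = 39 - - \frac{4}{29} = 39 + \frac{4}{29} = \frac{1135}{29} \approx 39.138$)
$- \frac{20625}{m} + \frac{11808}{Q} = - \frac{20625}{21656} + \frac{11808}{\frac{1135}{29}} = \left(-20625\right) \frac{1}{21656} + 11808 \cdot \frac{29}{1135} = - \frac{20625}{21656} + \frac{342432}{1135} = \frac{7392298017}{24579560}$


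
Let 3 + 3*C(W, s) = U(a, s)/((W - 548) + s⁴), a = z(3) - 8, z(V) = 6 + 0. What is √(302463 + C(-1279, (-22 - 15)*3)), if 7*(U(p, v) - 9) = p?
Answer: √341538979421315563399974/1062636498 ≈ 549.97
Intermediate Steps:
z(V) = 6
a = -2 (a = 6 - 8 = -2)
U(p, v) = 9 + p/7
C(W, s) = -1 + 61/(21*(-548 + W + s⁴)) (C(W, s) = -1 + ((9 + (⅐)*(-2))/((W - 548) + s⁴))/3 = -1 + ((9 - 2/7)/((-548 + W) + s⁴))/3 = -1 + (61/(7*(-548 + W + s⁴)))/3 = -1 + 61/(21*(-548 + W + s⁴)))
√(302463 + C(-1279, (-22 - 15)*3)) = √(302463 + (11569/21 - 1*(-1279) - ((-22 - 15)*3)⁴)/(-548 - 1279 + ((-22 - 15)*3)⁴)) = √(302463 + (11569/21 + 1279 - (-37*3)⁴)/(-548 - 1279 + (-37*3)⁴)) = √(302463 + (11569/21 + 1279 - 1*(-111)⁴)/(-548 - 1279 + (-111)⁴)) = √(302463 + (11569/21 + 1279 - 1*151807041)/(-548 - 1279 + 151807041)) = √(302463 + (11569/21 + 1279 - 151807041)/151805214) = √(302463 + (1/151805214)*(-3187909433/21)) = √(302463 - 3187909433/3187909494) = √(964221481374289/3187909494) = √341538979421315563399974/1062636498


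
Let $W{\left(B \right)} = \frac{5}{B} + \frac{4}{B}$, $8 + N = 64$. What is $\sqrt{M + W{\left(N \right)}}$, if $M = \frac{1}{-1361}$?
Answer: $\frac{\sqrt{232325422}}{38108} \approx 0.39997$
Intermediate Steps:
$N = 56$ ($N = -8 + 64 = 56$)
$M = - \frac{1}{1361} \approx -0.00073475$
$W{\left(B \right)} = \frac{9}{B}$
$\sqrt{M + W{\left(N \right)}} = \sqrt{- \frac{1}{1361} + \frac{9}{56}} = \sqrt{\frac{12193}{76216}} = \frac{\sqrt{232325422}}{38108}$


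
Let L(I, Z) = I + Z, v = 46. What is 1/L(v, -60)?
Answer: -1/14 ≈ -0.071429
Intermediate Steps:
1/L(v, -60) = 1/(46 - 60) = 1/(-14) = -1/14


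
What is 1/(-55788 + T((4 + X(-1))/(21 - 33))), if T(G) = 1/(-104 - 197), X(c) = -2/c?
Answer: -301/16792189 ≈ -1.7925e-5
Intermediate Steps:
T(G) = -1/301 (T(G) = 1/(-301) = -1/301)
1/(-55788 + T((4 + X(-1))/(21 - 33))) = 1/(-55788 - 1/301) = 1/(-16792189/301) = -301/16792189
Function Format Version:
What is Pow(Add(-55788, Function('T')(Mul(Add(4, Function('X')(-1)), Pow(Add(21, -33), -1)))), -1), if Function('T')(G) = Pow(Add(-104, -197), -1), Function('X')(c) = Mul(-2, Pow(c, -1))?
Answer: Rational(-301, 16792189) ≈ -1.7925e-5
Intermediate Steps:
Function('T')(G) = Rational(-1, 301) (Function('T')(G) = Pow(-301, -1) = Rational(-1, 301))
Pow(Add(-55788, Function('T')(Mul(Add(4, Function('X')(-1)), Pow(Add(21, -33), -1)))), -1) = Pow(Add(-55788, Rational(-1, 301)), -1) = Pow(Rational(-16792189, 301), -1) = Rational(-301, 16792189)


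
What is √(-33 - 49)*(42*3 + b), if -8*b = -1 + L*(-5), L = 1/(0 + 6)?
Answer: 6059*I*√82/48 ≈ 1143.1*I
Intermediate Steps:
L = ⅙ (L = 1/6 = ⅙ ≈ 0.16667)
b = 11/48 (b = -(-1 + (⅙)*(-5))/8 = -(-1 - ⅚)/8 = -⅛*(-11/6) = 11/48 ≈ 0.22917)
√(-33 - 49)*(42*3 + b) = √(-33 - 49)*(42*3 + 11/48) = √(-82)*(126 + 11/48) = (I*√82)*(6059/48) = 6059*I*√82/48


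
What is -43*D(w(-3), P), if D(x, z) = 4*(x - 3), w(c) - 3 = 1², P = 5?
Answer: -172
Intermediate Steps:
w(c) = 4 (w(c) = 3 + 1² = 3 + 1 = 4)
D(x, z) = -12 + 4*x (D(x, z) = 4*(-3 + x) = -12 + 4*x)
-43*D(w(-3), P) = -43*(-12 + 4*4) = -43*(-12 + 16) = -43*4 = -172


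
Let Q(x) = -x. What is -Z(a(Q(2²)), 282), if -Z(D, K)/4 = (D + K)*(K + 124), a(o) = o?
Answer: 451472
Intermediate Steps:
Z(D, K) = -4*(124 + K)*(D + K) (Z(D, K) = -4*(D + K)*(K + 124) = -4*(D + K)*(124 + K) = -4*(124 + K)*(D + K))
-Z(a(Q(2²)), 282) = -(-(-496)*2² - 496*282 - 4*282² - 4*(-1*2²)*282) = -(-(-496)*4 - 139872 - 4*79524 - 4*(-1*4)*282) = -(-496*(-4) - 139872 - 318096 - 4*(-4)*282) = -(1984 - 139872 - 318096 + 4512) = -1*(-451472) = 451472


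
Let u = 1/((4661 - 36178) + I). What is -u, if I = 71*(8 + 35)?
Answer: 1/28464 ≈ 3.5132e-5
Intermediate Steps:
I = 3053 (I = 71*43 = 3053)
u = -1/28464 (u = 1/((4661 - 36178) + 3053) = 1/(-31517 + 3053) = 1/(-28464) = -1/28464 ≈ -3.5132e-5)
-u = -1*(-1/28464) = 1/28464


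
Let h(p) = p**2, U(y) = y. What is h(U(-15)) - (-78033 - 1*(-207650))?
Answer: -129392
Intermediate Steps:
h(U(-15)) - (-78033 - 1*(-207650)) = (-15)**2 - (-78033 - 1*(-207650)) = 225 - (-78033 + 207650) = 225 - 1*129617 = 225 - 129617 = -129392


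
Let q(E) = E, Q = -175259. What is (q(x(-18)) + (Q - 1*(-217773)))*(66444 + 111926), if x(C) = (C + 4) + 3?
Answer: 7581260110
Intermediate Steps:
x(C) = 7 + C (x(C) = (4 + C) + 3 = 7 + C)
(q(x(-18)) + (Q - 1*(-217773)))*(66444 + 111926) = ((7 - 18) + (-175259 - 1*(-217773)))*(66444 + 111926) = (-11 + (-175259 + 217773))*178370 = (-11 + 42514)*178370 = 42503*178370 = 7581260110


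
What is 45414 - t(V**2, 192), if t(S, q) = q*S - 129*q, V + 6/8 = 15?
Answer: 31194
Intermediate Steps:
V = 57/4 (V = -3/4 + 15 = 57/4 ≈ 14.250)
t(S, q) = -129*q + S*q (t(S, q) = S*q - 129*q = -129*q + S*q)
45414 - t(V**2, 192) = 45414 - 192*(-129 + (57/4)**2) = 45414 - 192*(-129 + 3249/16) = 45414 - 192*1185/16 = 45414 - 1*14220 = 45414 - 14220 = 31194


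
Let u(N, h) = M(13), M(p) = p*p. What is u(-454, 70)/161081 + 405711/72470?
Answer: 65364581021/11673540070 ≈ 5.5994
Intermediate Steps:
M(p) = p²
u(N, h) = 169 (u(N, h) = 13² = 169)
u(-454, 70)/161081 + 405711/72470 = 169/161081 + 405711/72470 = 65364581021/11673540070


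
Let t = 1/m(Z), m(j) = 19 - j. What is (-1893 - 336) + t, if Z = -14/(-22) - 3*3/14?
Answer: -6524129/2927 ≈ -2228.9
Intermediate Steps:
Z = -1/154 (Z = -14*(-1/22) - 9*1/14 = 7/11 - 9/14 = -1/154 ≈ -0.0064935)
t = 154/2927 (t = 1/(19 - 1*(-1/154)) = 1/(19 + 1/154) = 1/(2927/154) = 154/2927 ≈ 0.052614)
(-1893 - 336) + t = (-1893 - 336) + 154/2927 = -2229 + 154/2927 = -6524129/2927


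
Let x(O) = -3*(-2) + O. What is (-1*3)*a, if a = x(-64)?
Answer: 174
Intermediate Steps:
x(O) = 6 + O
a = -58 (a = 6 - 64 = -58)
(-1*3)*a = -1*3*(-58) = -3*(-58) = 174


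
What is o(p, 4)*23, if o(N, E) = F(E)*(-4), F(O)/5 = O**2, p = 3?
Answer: -7360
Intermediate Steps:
F(O) = 5*O**2
o(N, E) = -20*E**2 (o(N, E) = (5*E**2)*(-4) = -20*E**2)
o(p, 4)*23 = -20*4**2*23 = -20*16*23 = -320*23 = -7360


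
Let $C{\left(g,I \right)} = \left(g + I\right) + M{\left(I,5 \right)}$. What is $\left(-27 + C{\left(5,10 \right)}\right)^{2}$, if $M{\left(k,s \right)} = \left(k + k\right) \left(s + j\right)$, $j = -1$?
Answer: $4624$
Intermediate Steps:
$M{\left(k,s \right)} = 2 k \left(-1 + s\right)$ ($M{\left(k,s \right)} = \left(k + k\right) \left(s - 1\right) = 2 k \left(-1 + s\right)$)
$C{\left(g,I \right)} = g + 9 I$ ($C{\left(g,I \right)} = \left(g + I\right) + 2 I \left(-1 + 5\right) = \left(I + g\right) + 2 I 4 = \left(I + g\right) + 8 I = g + 9 I$)
$\left(-27 + C{\left(5,10 \right)}\right)^{2} = \left(-27 + \left(5 + 9 \cdot 10\right)\right)^{2} = \left(-27 + \left(5 + 90\right)\right)^{2} = \left(-27 + 95\right)^{2} = 68^{2} = 4624$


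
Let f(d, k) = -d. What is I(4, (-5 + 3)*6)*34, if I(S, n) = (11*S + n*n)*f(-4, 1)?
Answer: 25568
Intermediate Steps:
I(S, n) = 4*n**2 + 44*S (I(S, n) = (11*S + n*n)*(-1*(-4)) = (11*S + n**2)*4 = (n**2 + 11*S)*4 = 4*n**2 + 44*S)
I(4, (-5 + 3)*6)*34 = (4*((-5 + 3)*6)**2 + 44*4)*34 = (4*(-2*6)**2 + 176)*34 = (4*(-12)**2 + 176)*34 = (4*144 + 176)*34 = (576 + 176)*34 = 752*34 = 25568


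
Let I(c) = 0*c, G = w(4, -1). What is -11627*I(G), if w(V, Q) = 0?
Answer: 0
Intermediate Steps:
G = 0
I(c) = 0
-11627*I(G) = -11627*0 = -1661*0 = 0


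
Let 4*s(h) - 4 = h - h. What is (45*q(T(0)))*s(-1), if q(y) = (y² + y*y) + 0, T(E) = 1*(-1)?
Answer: 90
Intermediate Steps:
T(E) = -1
s(h) = 1 (s(h) = 1 + (h - h)/4 = 1 + (¼)*0 = 1 + 0 = 1)
q(y) = 2*y² (q(y) = (y² + y²) + 0 = 2*y² + 0 = 2*y²)
(45*q(T(0)))*s(-1) = (45*(2*(-1)²))*1 = (45*(2*1))*1 = (45*2)*1 = 90*1 = 90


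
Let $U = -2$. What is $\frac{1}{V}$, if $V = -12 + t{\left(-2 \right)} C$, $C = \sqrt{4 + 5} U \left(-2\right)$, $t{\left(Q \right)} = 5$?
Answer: $\frac{1}{48} \approx 0.020833$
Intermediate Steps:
$C = 12$ ($C = \sqrt{4 + 5} \left(-2\right) \left(-2\right) = \sqrt{9} \left(-2\right) \left(-2\right) = 3 \left(-2\right) \left(-2\right) = \left(-6\right) \left(-2\right) = 12$)
$V = 48$ ($V = -12 + 5 \cdot 12 = -12 + 60 = 48$)
$\frac{1}{V} = \frac{1}{48}$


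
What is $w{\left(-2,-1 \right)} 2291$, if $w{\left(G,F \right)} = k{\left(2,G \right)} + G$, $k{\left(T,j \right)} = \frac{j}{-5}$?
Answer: $- \frac{18328}{5} \approx -3665.6$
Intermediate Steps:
$k{\left(T,j \right)} = - \frac{j}{5}$ ($k{\left(T,j \right)} = j \left(- \frac{1}{5}\right) = - \frac{j}{5}$)
$w{\left(G,F \right)} = \frac{4 G}{5}$ ($w{\left(G,F \right)} = - \frac{G}{5} + G = \frac{4 G}{5}$)
$w{\left(-2,-1 \right)} 2291 = \frac{4}{5} \left(-2\right) 2291 = \left(- \frac{8}{5}\right) 2291 = - \frac{18328}{5}$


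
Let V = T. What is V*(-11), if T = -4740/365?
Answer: 10428/73 ≈ 142.85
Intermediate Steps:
T = -948/73 (T = -4740*1/365 = -948/73 ≈ -12.986)
V = -948/73 ≈ -12.986
V*(-11) = -948/73*(-11) = 10428/73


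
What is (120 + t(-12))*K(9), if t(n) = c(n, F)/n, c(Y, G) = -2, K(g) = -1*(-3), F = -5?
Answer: 721/2 ≈ 360.50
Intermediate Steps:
K(g) = 3
t(n) = -2/n
(120 + t(-12))*K(9) = (120 - 2/(-12))*3 = (120 - 2*(-1/12))*3 = (120 + ⅙)*3 = (721/6)*3 = 721/2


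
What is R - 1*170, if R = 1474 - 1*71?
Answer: 1233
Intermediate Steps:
R = 1403 (R = 1474 - 71 = 1403)
R - 1*170 = 1403 - 1*170 = 1403 - 170 = 1233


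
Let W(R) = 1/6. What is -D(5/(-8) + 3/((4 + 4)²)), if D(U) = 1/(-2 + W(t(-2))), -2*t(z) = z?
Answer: 6/11 ≈ 0.54545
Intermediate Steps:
t(z) = -z/2
W(R) = ⅙
D(U) = -6/11 (D(U) = 1/(-2 + ⅙) = 1/(-11/6) = -6/11)
-D(5/(-8) + 3/((4 + 4)²)) = -1*(-6/11) = 6/11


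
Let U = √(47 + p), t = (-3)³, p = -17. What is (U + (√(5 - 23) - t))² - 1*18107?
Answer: -18107 + (27 + √30 + 3*I*√2)² ≈ -17070.0 + 275.58*I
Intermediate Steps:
t = -27
U = √30 (U = √(47 - 17) = √30 ≈ 5.4772)
(U + (√(5 - 23) - t))² - 1*18107 = (√30 + (√(5 - 23) - 1*(-27)))² - 1*18107 = (√30 + (√(-18) + 27))² - 18107 = (√30 + (3*I*√2 + 27))² - 18107 = (√30 + (27 + 3*I*√2))² - 18107 = (27 + √30 + 3*I*√2)² - 18107 = -18107 + (27 + √30 + 3*I*√2)²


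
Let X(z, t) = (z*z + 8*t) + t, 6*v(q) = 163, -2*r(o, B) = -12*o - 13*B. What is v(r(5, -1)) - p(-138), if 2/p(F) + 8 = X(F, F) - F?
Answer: 365363/13449 ≈ 27.167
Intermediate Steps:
r(o, B) = 6*o + 13*B/2 (r(o, B) = -(-12*o - 13*B)/2 = -(-13*B - 12*o)/2 = 6*o + 13*B/2)
v(q) = 163/6 (v(q) = (1/6)*163 = 163/6)
X(z, t) = z**2 + 9*t (X(z, t) = (z**2 + 8*t) + t = z**2 + 9*t)
p(F) = 2/(-8 + F**2 + 8*F) (p(F) = 2/(-8 + ((F**2 + 9*F) - F)) = 2/(-8 + (F**2 + 8*F)) = 2/(-8 + F**2 + 8*F))
v(r(5, -1)) - p(-138) = 163/6 - 2/(-8 + (-138)**2 + 8*(-138)) = 163/6 - 2/(-8 + 19044 - 1104) = 163/6 - 2/17932 = 163/6 - 1*1/8966 = 163/6 - 1/8966 = 365363/13449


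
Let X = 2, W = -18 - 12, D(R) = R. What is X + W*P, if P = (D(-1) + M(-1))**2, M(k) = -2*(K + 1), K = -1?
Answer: -28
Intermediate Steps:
M(k) = 0 (M(k) = -2*(-1 + 1) = -2*0 = 0)
W = -30
P = 1 (P = (-1 + 0)**2 = (-1)**2 = 1)
X + W*P = 2 - 30*1 = 2 - 30 = -28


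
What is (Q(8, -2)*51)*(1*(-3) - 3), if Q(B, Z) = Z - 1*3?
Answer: 1530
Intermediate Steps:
Q(B, Z) = -3 + Z (Q(B, Z) = Z - 3 = -3 + Z)
(Q(8, -2)*51)*(1*(-3) - 3) = ((-3 - 2)*51)*(1*(-3) - 3) = (-5*51)*(-3 - 3) = -255*(-6) = 1530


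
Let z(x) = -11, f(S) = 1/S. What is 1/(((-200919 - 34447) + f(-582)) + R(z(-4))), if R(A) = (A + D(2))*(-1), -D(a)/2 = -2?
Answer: -582/136978939 ≈ -4.2488e-6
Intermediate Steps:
D(a) = 4 (D(a) = -2*(-2) = 4)
R(A) = -4 - A (R(A) = (A + 4)*(-1) = (4 + A)*(-1) = -4 - A)
1/(((-200919 - 34447) + f(-582)) + R(z(-4))) = 1/(((-200919 - 34447) + 1/(-582)) + (-4 - 1*(-11))) = 1/((-235366 - 1/582) + (-4 + 11)) = 1/(-136983013/582 + 7) = 1/(-136978939/582) = -582/136978939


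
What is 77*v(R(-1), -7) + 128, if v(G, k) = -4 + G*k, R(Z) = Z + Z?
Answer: 898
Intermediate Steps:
R(Z) = 2*Z
77*v(R(-1), -7) + 128 = 77*(-4 + (2*(-1))*(-7)) + 128 = 77*(-4 - 2*(-7)) + 128 = 77*(-4 + 14) + 128 = 77*10 + 128 = 770 + 128 = 898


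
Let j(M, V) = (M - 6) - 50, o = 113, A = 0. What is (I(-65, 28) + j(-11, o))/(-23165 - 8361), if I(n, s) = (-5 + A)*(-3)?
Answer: 26/15763 ≈ 0.0016494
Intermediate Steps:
I(n, s) = 15 (I(n, s) = (-5 + 0)*(-3) = -5*(-3) = 15)
j(M, V) = -56 + M (j(M, V) = (-6 + M) - 50 = -56 + M)
(I(-65, 28) + j(-11, o))/(-23165 - 8361) = (15 + (-56 - 11))/(-23165 - 8361) = (15 - 67)/(-31526) = -52*(-1/31526) = 26/15763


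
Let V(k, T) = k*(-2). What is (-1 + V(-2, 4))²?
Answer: 9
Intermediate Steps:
V(k, T) = -2*k
(-1 + V(-2, 4))² = (-1 - 2*(-2))² = (-1 + 4)² = 3² = 9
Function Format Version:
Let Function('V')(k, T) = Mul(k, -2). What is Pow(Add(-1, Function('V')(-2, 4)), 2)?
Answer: 9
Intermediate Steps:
Function('V')(k, T) = Mul(-2, k)
Pow(Add(-1, Function('V')(-2, 4)), 2) = Pow(Add(-1, Mul(-2, -2)), 2) = Pow(Add(-1, 4), 2) = Pow(3, 2) = 9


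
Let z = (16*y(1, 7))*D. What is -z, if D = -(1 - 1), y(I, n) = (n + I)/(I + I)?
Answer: 0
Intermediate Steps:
y(I, n) = (I + n)/(2*I) (y(I, n) = (I + n)/((2*I)) = (I + n)*(1/(2*I)) = (I + n)/(2*I))
D = 0 (D = -1*0 = 0)
z = 0 (z = (16*((½)*(1 + 7)/1))*0 = (16*((½)*1*8))*0 = (16*4)*0 = 64*0 = 0)
-z = -1*0 = 0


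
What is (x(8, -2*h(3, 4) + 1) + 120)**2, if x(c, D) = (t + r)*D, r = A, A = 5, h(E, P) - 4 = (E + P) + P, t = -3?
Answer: 3844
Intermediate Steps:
h(E, P) = 4 + E + 2*P (h(E, P) = 4 + ((E + P) + P) = 4 + (E + 2*P) = 4 + E + 2*P)
r = 5
x(c, D) = 2*D (x(c, D) = (-3 + 5)*D = 2*D)
(x(8, -2*h(3, 4) + 1) + 120)**2 = (2*(-2*(4 + 3 + 2*4) + 1) + 120)**2 = (2*(-2*(4 + 3 + 8) + 1) + 120)**2 = (2*(-2*15 + 1) + 120)**2 = (2*(-30 + 1) + 120)**2 = (2*(-29) + 120)**2 = (-58 + 120)**2 = 62**2 = 3844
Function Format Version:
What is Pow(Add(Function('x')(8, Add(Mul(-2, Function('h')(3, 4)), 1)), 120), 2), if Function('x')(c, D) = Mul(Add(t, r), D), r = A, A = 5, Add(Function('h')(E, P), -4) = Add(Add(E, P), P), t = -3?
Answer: 3844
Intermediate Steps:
Function('h')(E, P) = Add(4, E, Mul(2, P)) (Function('h')(E, P) = Add(4, Add(Add(E, P), P)) = Add(4, Add(E, Mul(2, P))) = Add(4, E, Mul(2, P)))
r = 5
Function('x')(c, D) = Mul(2, D) (Function('x')(c, D) = Mul(Add(-3, 5), D) = Mul(2, D))
Pow(Add(Function('x')(8, Add(Mul(-2, Function('h')(3, 4)), 1)), 120), 2) = Pow(Add(Mul(2, Add(Mul(-2, Add(4, 3, Mul(2, 4))), 1)), 120), 2) = Pow(Add(Mul(2, Add(Mul(-2, Add(4, 3, 8)), 1)), 120), 2) = Pow(Add(Mul(2, Add(Mul(-2, 15), 1)), 120), 2) = Pow(Add(Mul(2, Add(-30, 1)), 120), 2) = Pow(Add(Mul(2, -29), 120), 2) = Pow(Add(-58, 120), 2) = Pow(62, 2) = 3844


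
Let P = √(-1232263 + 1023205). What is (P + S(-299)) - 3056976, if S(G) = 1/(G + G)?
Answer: -1828071649/598 + I*√209058 ≈ -3.057e+6 + 457.23*I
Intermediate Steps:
P = I*√209058 (P = √(-209058) = I*√209058 ≈ 457.23*I)
S(G) = 1/(2*G)
(P + S(-299)) - 3056976 = (I*√209058 + (½)/(-299)) - 3056976 = (I*√209058 + (½)*(-1/299)) - 3056976 = (I*√209058 - 1/598) - 3056976 = (-1/598 + I*√209058) - 3056976 = -1828071649/598 + I*√209058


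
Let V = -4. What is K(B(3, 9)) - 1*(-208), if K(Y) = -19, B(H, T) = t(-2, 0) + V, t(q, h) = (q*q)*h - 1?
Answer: 189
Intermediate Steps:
t(q, h) = -1 + h*q**2 (t(q, h) = q**2*h - 1 = h*q**2 - 1 = -1 + h*q**2)
B(H, T) = -5 (B(H, T) = (-1 + 0*(-2)**2) - 4 = (-1 + 0*4) - 4 = (-1 + 0) - 4 = -1 - 4 = -5)
K(B(3, 9)) - 1*(-208) = -19 - 1*(-208) = -19 + 208 = 189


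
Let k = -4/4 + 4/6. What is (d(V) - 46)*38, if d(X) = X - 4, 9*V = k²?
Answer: -153862/81 ≈ -1899.5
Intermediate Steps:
k = -⅓ (k = -4*¼ + 4*(⅙) = -1 + ⅔ = -⅓ ≈ -0.33333)
V = 1/81 (V = (-⅓)²/9 = (⅑)*(⅑) = 1/81 ≈ 0.012346)
d(X) = -4 + X
(d(V) - 46)*38 = ((-4 + 1/81) - 46)*38 = (-323/81 - 46)*38 = -4049/81*38 = -153862/81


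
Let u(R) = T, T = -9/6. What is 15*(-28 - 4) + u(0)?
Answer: -963/2 ≈ -481.50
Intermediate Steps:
T = -3/2 (T = -9*⅙ = -3/2 ≈ -1.5000)
u(R) = -3/2
15*(-28 - 4) + u(0) = 15*(-28 - 4) - 3/2 = 15*(-32) - 3/2 = -480 - 3/2 = -963/2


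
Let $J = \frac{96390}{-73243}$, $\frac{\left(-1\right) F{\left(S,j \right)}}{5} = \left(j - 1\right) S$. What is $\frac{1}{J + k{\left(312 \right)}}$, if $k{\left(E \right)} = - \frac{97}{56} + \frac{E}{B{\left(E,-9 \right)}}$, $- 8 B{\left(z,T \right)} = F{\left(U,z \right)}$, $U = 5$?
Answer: $- \frac{31890002200}{86968631957} \approx -0.36668$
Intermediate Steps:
$F{\left(S,j \right)} = - 5 S \left(-1 + j\right)$ ($F{\left(S,j \right)} = - 5 \left(j - 1\right) S = - 5 \left(-1 + j\right) S = - 5 S \left(-1 + j\right)$)
$B{\left(z,T \right)} = - \frac{25}{8} + \frac{25 z}{8}$ ($B{\left(z,T \right)} = - \frac{5 \cdot 5 \left(1 - z\right)}{8} = - \frac{25 - 25 z}{8} = - \frac{25}{8} + \frac{25 z}{8}$)
$J = - \frac{96390}{73243}$ ($J = 96390 \left(- \frac{1}{73243}\right) = - \frac{96390}{73243} \approx -1.316$)
$k{\left(E \right)} = - \frac{97}{56} + \frac{E}{- \frac{25}{8} + \frac{25 E}{8}}$
$\frac{1}{J + k{\left(312 \right)}} = \frac{1}{- \frac{96390}{73243} + \frac{2425 - 616824}{1400 \left(-1 + 312\right)}} = \frac{1}{- \frac{96390}{73243} + \frac{2425 - 616824}{1400 \cdot 311}} = \frac{1}{- \frac{96390}{73243} + \frac{1}{1400} \cdot \frac{1}{311} \left(-614399\right)} = \frac{1}{- \frac{96390}{73243} - \frac{614399}{435400}} = \frac{1}{- \frac{86968631957}{31890002200}} = - \frac{31890002200}{86968631957}$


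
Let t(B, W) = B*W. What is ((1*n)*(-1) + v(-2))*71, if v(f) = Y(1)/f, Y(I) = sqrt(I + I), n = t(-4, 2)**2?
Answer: -4544 - 71*sqrt(2)/2 ≈ -4594.2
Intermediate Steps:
n = 64 (n = (-4*2)**2 = (-8)**2 = 64)
Y(I) = sqrt(2)*sqrt(I) (Y(I) = sqrt(2*I) = sqrt(2)*sqrt(I))
v(f) = sqrt(2)/f (v(f) = (sqrt(2)*sqrt(1))/f = (sqrt(2)*1)/f = sqrt(2)/f)
((1*n)*(-1) + v(-2))*71 = ((1*64)*(-1) + sqrt(2)/(-2))*71 = (64*(-1) + sqrt(2)*(-1/2))*71 = (-64 - sqrt(2)/2)*71 = -4544 - 71*sqrt(2)/2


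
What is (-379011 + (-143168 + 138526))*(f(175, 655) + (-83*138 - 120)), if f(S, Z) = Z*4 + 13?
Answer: 3430241473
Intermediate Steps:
f(S, Z) = 13 + 4*Z (f(S, Z) = 4*Z + 13 = 13 + 4*Z)
(-379011 + (-143168 + 138526))*(f(175, 655) + (-83*138 - 120)) = (-379011 + (-143168 + 138526))*((13 + 4*655) + (-83*138 - 120)) = (-379011 - 4642)*((13 + 2620) + (-11454 - 120)) = -383653*(2633 - 11574) = -383653*(-8941) = 3430241473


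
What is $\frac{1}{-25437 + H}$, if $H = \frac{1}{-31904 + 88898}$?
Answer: $- \frac{56994}{1449756377} \approx -3.9313 \cdot 10^{-5}$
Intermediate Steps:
$H = \frac{1}{56994} \approx 1.7546 \cdot 10^{-5}$
$\frac{1}{-25437 + H} = \frac{1}{-25437 + \frac{1}{56994}} = \frac{1}{- \frac{1449756377}{56994}} = - \frac{56994}{1449756377}$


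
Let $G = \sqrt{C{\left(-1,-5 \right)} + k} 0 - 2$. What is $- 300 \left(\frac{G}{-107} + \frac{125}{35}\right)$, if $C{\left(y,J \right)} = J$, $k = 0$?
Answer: $- \frac{806700}{749} \approx -1077.0$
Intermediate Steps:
$G = -2$ ($G = \sqrt{-5 + 0} \cdot 0 - 2 = \sqrt{-5} \cdot 0 - 2 = i \sqrt{5} \cdot 0 - 2 = 0 - 2 = -2$)
$- 300 \left(\frac{G}{-107} + \frac{125}{35}\right) = - 300 \left(- \frac{2}{-107} + \frac{125}{35}\right) = - 300 \left(\left(-2\right) \left(- \frac{1}{107}\right) + 125 \cdot \frac{1}{35}\right) = - 300 \left(\frac{2}{107} + \frac{25}{7}\right) = \left(-300\right) \frac{2689}{749} = - \frac{806700}{749}$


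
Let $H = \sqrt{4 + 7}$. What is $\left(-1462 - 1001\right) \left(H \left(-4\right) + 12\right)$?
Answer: $-29556 + 9852 \sqrt{11} \approx 3119.4$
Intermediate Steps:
$H = \sqrt{11} \approx 3.3166$
$\left(-1462 - 1001\right) \left(H \left(-4\right) + 12\right) = \left(-1462 - 1001\right) \left(\sqrt{11} \left(-4\right) + 12\right) = - 2463 \left(- 4 \sqrt{11} + 12\right) = - 2463 \left(12 - 4 \sqrt{11}\right) = -29556 + 9852 \sqrt{11}$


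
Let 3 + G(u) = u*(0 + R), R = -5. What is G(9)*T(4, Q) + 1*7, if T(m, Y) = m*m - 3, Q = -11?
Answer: -617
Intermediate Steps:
T(m, Y) = -3 + m² (T(m, Y) = m² - 3 = -3 + m²)
G(u) = -3 - 5*u (G(u) = -3 + u*(0 - 5) = -3 + u*(-5) = -3 - 5*u)
G(9)*T(4, Q) + 1*7 = (-3 - 5*9)*(-3 + 4²) + 1*7 = (-3 - 45)*(-3 + 16) + 7 = -48*13 + 7 = -624 + 7 = -617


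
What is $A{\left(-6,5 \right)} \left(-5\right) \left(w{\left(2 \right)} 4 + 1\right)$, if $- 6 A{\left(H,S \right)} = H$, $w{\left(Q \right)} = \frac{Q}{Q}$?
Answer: $-25$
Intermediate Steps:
$w{\left(Q \right)} = 1$
$A{\left(H,S \right)} = - \frac{H}{6}$
$A{\left(-6,5 \right)} \left(-5\right) \left(w{\left(2 \right)} 4 + 1\right) = \left(- \frac{1}{6}\right) \left(-6\right) \left(-5\right) \left(1 \cdot 4 + 1\right) = 1 \left(-5\right) \left(4 + 1\right) = \left(-5\right) 5 = -25$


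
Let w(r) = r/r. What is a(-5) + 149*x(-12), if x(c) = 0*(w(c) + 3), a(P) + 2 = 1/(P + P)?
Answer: -21/10 ≈ -2.1000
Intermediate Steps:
w(r) = 1
a(P) = -2 + 1/(2*P) (a(P) = -2 + 1/(P + P) = -2 + 1/(2*P))
x(c) = 0 (x(c) = 0*(1 + 3) = 0*4 = 0)
a(-5) + 149*x(-12) = (-2 + (1/2)/(-5)) + 149*0 = (-2 + (1/2)*(-1/5)) + 0 = (-2 - 1/10) + 0 = -21/10 + 0 = -21/10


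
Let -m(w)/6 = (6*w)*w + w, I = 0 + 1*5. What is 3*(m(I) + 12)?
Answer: -2754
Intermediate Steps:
I = 5 (I = 0 + 5 = 5)
m(w) = -36*w² - 6*w (m(w) = -6*((6*w)*w + w) = -6*(6*w² + w) = -6*(w + 6*w²) = -36*w² - 6*w)
3*(m(I) + 12) = 3*(-6*5*(1 + 6*5) + 12) = 3*(-6*5*(1 + 30) + 12) = 3*(-6*5*31 + 12) = 3*(-930 + 12) = 3*(-918) = -2754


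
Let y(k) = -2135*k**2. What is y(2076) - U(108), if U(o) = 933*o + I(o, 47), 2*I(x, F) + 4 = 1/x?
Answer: -1987518064753/216 ≈ -9.2015e+9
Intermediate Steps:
I(x, F) = -2 + 1/(2*x)
U(o) = -2 + 1/(2*o) + 933*o (U(o) = 933*o + (-2 + 1/(2*o)) = -2 + 1/(2*o) + 933*o)
y(2076) - U(108) = -2135*2076**2 - (-2 + (1/2)/108 + 933*108) = -2135*4309776 - (-2 + (1/2)*(1/108) + 100764) = -9201371760 - (-2 + 1/216 + 100764) = -9201371760 - 1*21764593/216 = -9201371760 - 21764593/216 = -1987518064753/216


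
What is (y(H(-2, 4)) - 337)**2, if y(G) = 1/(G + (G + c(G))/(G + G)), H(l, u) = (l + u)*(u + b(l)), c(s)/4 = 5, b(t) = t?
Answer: 5560164/49 ≈ 1.1347e+5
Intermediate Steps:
c(s) = 20 (c(s) = 4*5 = 20)
H(l, u) = (l + u)**2 (H(l, u) = (l + u)*(u + l) = (l + u)*(l + u) = (l + u)**2)
y(G) = 1/(G + (20 + G)/(2*G)) (y(G) = 1/(G + (G + 20)/(G + G)) = 1/(G + (20 + G)/((2*G))) = 1/(G + (20 + G)*(1/(2*G))) = 1/(G + (20 + G)/(2*G)))
(y(H(-2, 4)) - 337)**2 = (2*((-2)**2 + 4**2 + 2*(-2)*4)/(20 + ((-2)**2 + 4**2 + 2*(-2)*4) + 2*((-2)**2 + 4**2 + 2*(-2)*4)**2) - 337)**2 = (2*(4 + 16 - 16)/(20 + (4 + 16 - 16) + 2*(4 + 16 - 16)**2) - 337)**2 = (2*4/(20 + 4 + 2*4**2) - 337)**2 = (2*4/(20 + 4 + 2*16) - 337)**2 = (2*4/(20 + 4 + 32) - 337)**2 = (2*4/56 - 337)**2 = (2*4*(1/56) - 337)**2 = (1/7 - 337)**2 = (-2358/7)**2 = 5560164/49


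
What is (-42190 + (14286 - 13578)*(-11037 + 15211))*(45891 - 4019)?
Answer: 121973219744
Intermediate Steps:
(-42190 + (14286 - 13578)*(-11037 + 15211))*(45891 - 4019) = (-42190 + 708*4174)*41872 = (-42190 + 2955192)*41872 = 2913002*41872 = 121973219744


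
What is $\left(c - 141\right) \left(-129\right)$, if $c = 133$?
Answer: $1032$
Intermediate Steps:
$\left(c - 141\right) \left(-129\right) = \left(133 - 141\right) \left(-129\right) = \left(-8\right) \left(-129\right) = 1032$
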